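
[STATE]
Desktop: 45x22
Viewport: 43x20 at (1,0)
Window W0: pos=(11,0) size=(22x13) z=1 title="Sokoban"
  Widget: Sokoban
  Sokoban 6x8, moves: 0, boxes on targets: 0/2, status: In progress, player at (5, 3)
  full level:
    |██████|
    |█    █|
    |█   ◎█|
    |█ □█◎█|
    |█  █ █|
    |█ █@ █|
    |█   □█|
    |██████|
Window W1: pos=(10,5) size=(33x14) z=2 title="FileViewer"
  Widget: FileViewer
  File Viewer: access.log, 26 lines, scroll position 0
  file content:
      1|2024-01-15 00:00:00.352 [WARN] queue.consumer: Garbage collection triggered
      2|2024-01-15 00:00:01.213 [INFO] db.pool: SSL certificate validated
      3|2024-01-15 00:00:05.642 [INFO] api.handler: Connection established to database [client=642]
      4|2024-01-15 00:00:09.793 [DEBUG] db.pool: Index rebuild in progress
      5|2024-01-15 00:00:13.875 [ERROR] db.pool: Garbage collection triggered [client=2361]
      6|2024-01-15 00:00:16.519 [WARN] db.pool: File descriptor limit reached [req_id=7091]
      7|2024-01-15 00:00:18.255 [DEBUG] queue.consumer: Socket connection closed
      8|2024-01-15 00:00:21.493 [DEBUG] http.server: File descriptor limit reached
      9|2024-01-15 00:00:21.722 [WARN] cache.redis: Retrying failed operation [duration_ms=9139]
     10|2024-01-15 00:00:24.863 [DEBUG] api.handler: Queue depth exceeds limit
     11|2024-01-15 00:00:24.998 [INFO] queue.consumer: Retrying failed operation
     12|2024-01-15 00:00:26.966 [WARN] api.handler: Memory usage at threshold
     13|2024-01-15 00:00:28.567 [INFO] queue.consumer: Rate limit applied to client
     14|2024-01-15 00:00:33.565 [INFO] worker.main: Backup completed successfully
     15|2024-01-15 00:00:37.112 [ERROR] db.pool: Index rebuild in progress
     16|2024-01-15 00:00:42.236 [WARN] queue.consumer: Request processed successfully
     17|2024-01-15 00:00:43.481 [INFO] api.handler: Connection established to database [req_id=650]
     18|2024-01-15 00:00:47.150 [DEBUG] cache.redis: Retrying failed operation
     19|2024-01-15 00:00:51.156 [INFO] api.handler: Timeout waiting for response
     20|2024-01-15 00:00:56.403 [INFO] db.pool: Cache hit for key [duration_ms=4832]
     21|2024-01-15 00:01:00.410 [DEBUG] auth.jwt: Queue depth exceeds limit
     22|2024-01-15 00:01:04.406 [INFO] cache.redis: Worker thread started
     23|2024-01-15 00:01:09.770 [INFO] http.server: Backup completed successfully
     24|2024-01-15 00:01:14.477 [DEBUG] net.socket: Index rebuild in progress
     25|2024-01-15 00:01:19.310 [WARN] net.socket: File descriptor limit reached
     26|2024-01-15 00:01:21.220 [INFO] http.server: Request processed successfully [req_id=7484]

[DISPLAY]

          ┏━━━━━━━━━━━━━━━━━━━━┓           
          ┃ Sokoban            ┃           
          ┠────────────────────┨           
          ┃██████              ┃           
          ┃█    █              ┃           
         ┏━━━━━━━━━━━━━━━━━━━━━━━━━━━━━━━┓ 
         ┃ FileViewer                    ┃ 
         ┠───────────────────────────────┨ 
         ┃2024-01-15 00:00:00.352 [WARN]▲┃ 
         ┃2024-01-15 00:00:01.213 [INFO]█┃ 
         ┃2024-01-15 00:00:05.642 [INFO]░┃ 
         ┃2024-01-15 00:00:09.793 [DEBUG░┃ 
         ┃2024-01-15 00:00:13.875 [ERROR░┃ 
         ┃2024-01-15 00:00:16.519 [WARN]░┃ 
         ┃2024-01-15 00:00:18.255 [DEBUG░┃ 
         ┃2024-01-15 00:00:21.493 [DEBUG░┃ 
         ┃2024-01-15 00:00:21.722 [WARN]░┃ 
         ┃2024-01-15 00:00:24.863 [DEBUG▼┃ 
         ┗━━━━━━━━━━━━━━━━━━━━━━━━━━━━━━━┛ 
                                           


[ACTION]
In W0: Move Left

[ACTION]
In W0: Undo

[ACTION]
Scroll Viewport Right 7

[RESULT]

         ┏━━━━━━━━━━━━━━━━━━━━┓            
         ┃ Sokoban            ┃            
         ┠────────────────────┨            
         ┃██████              ┃            
         ┃█    █              ┃            
        ┏━━━━━━━━━━━━━━━━━━━━━━━━━━━━━━━┓  
        ┃ FileViewer                    ┃  
        ┠───────────────────────────────┨  
        ┃2024-01-15 00:00:00.352 [WARN]▲┃  
        ┃2024-01-15 00:00:01.213 [INFO]█┃  
        ┃2024-01-15 00:00:05.642 [INFO]░┃  
        ┃2024-01-15 00:00:09.793 [DEBUG░┃  
        ┃2024-01-15 00:00:13.875 [ERROR░┃  
        ┃2024-01-15 00:00:16.519 [WARN]░┃  
        ┃2024-01-15 00:00:18.255 [DEBUG░┃  
        ┃2024-01-15 00:00:21.493 [DEBUG░┃  
        ┃2024-01-15 00:00:21.722 [WARN]░┃  
        ┃2024-01-15 00:00:24.863 [DEBUG▼┃  
        ┗━━━━━━━━━━━━━━━━━━━━━━━━━━━━━━━┛  
                                           


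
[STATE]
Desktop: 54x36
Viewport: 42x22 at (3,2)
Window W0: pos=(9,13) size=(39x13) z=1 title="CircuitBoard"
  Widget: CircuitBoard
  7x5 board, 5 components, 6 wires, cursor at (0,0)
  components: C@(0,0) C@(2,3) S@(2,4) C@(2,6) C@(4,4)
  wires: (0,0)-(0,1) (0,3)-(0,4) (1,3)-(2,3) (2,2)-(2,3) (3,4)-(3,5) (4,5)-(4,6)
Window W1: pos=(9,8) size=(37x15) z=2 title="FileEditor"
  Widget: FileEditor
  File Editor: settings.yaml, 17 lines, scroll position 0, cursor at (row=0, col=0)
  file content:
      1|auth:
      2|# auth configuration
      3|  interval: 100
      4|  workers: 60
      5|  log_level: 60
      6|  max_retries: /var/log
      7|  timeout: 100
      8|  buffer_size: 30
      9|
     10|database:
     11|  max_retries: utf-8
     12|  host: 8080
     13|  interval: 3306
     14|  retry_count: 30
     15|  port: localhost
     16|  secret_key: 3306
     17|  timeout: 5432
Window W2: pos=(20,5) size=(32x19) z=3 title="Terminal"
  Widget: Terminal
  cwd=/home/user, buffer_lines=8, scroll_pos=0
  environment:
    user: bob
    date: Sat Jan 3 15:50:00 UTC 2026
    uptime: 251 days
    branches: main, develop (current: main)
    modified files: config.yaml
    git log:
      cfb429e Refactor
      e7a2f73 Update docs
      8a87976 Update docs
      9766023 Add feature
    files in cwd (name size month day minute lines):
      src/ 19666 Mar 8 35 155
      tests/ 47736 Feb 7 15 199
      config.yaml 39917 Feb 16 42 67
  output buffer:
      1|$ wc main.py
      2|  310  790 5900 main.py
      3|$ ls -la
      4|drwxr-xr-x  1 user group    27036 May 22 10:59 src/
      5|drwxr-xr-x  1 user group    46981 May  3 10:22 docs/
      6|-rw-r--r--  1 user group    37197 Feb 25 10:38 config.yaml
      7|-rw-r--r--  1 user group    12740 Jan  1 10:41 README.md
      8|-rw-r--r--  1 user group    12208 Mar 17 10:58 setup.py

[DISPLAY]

                                          
                                          
                                          
                 ┏━━━━━━━━━━━━━━━━━━━━━━━━
                 ┃ Terminal               
                 ┠────────────────────────
      ┏━━━━━━━━━━┃$ wc main.py            
      ┃ FileEdito┃  310  790 5900 main.py 
      ┠──────────┃$ ls -la                
      ┃█uth:     ┃drwxr-xr-x  1 user group
      ┃# auth con┃drwxr-xr-x  1 user group
      ┃  interval┃-rw-r--r--  1 user group
      ┃  workers:┃-rw-r--r--  1 user group
      ┃  log_leve┃-rw-r--r--  1 user group
      ┃  max_retr┃$ █                     
      ┃  timeout:┃                        
      ┃  buffer_s┃                        
      ┃          ┃                        
      ┃database: ┃                        
      ┃  max_retr┃                        
      ┗━━━━━━━━━━┃                        
      ┃3         ┗━━━━━━━━━━━━━━━━━━━━━━━━


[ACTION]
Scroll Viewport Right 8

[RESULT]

                                          
                                          
                                          
         ┏━━━━━━━━━━━━━━━━━━━━━━━━━━━━━━┓ 
         ┃ Terminal                     ┃ 
         ┠──────────────────────────────┨ 
━━━━━━━━━┃$ wc main.py                  ┃ 
FileEdito┃  310  790 5900 main.py       ┃ 
─────────┃$ ls -la                      ┃ 
uth:     ┃drwxr-xr-x  1 user group    27┃ 
 auth con┃drwxr-xr-x  1 user group    46┃ 
 interval┃-rw-r--r--  1 user group    37┃ 
 workers:┃-rw-r--r--  1 user group    12┃ 
 log_leve┃-rw-r--r--  1 user group    12┃ 
 max_retr┃$ █                           ┃ 
 timeout:┃                              ┃ 
 buffer_s┃                              ┃ 
         ┃                              ┃ 
atabase: ┃                              ┃ 
 max_retr┃                              ┃ 
━━━━━━━━━┃                              ┃ 
         ┗━━━━━━━━━━━━━━━━━━━━━━━━━━━━━━┛ 


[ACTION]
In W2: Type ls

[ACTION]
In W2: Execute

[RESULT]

                                          
                                          
                                          
         ┏━━━━━━━━━━━━━━━━━━━━━━━━━━━━━━┓ 
         ┃ Terminal                     ┃ 
         ┠──────────────────────────────┨ 
━━━━━━━━━┃$ wc main.py                  ┃ 
FileEdito┃  310  790 5900 main.py       ┃ 
─────────┃$ ls -la                      ┃ 
uth:     ┃drwxr-xr-x  1 user group    27┃ 
 auth con┃drwxr-xr-x  1 user group    46┃ 
 interval┃-rw-r--r--  1 user group    37┃ 
 workers:┃-rw-r--r--  1 user group    12┃ 
 log_leve┃-rw-r--r--  1 user group    12┃ 
 max_retr┃$ ls                          ┃ 
 timeout:┃src/  tests/  config.yaml     ┃ 
 buffer_s┃$ █                           ┃ 
         ┃                              ┃ 
atabase: ┃                              ┃ 
 max_retr┃                              ┃ 
━━━━━━━━━┃                              ┃ 
         ┗━━━━━━━━━━━━━━━━━━━━━━━━━━━━━━┛ 


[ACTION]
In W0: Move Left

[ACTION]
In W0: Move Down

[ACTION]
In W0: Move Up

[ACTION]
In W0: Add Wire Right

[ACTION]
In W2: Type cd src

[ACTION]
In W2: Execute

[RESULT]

                                          
                                          
                                          
         ┏━━━━━━━━━━━━━━━━━━━━━━━━━━━━━━┓ 
         ┃ Terminal                     ┃ 
         ┠──────────────────────────────┨ 
━━━━━━━━━┃$ wc main.py                  ┃ 
FileEdito┃  310  790 5900 main.py       ┃ 
─────────┃$ ls -la                      ┃ 
uth:     ┃drwxr-xr-x  1 user group    27┃ 
 auth con┃drwxr-xr-x  1 user group    46┃ 
 interval┃-rw-r--r--  1 user group    37┃ 
 workers:┃-rw-r--r--  1 user group    12┃ 
 log_leve┃-rw-r--r--  1 user group    12┃ 
 max_retr┃$ ls                          ┃ 
 timeout:┃src/  tests/  config.yaml     ┃ 
 buffer_s┃$ cd src                      ┃ 
         ┃                              ┃ 
atabase: ┃$ █                           ┃ 
 max_retr┃                              ┃ 
━━━━━━━━━┃                              ┃ 
         ┗━━━━━━━━━━━━━━━━━━━━━━━━━━━━━━┛ 


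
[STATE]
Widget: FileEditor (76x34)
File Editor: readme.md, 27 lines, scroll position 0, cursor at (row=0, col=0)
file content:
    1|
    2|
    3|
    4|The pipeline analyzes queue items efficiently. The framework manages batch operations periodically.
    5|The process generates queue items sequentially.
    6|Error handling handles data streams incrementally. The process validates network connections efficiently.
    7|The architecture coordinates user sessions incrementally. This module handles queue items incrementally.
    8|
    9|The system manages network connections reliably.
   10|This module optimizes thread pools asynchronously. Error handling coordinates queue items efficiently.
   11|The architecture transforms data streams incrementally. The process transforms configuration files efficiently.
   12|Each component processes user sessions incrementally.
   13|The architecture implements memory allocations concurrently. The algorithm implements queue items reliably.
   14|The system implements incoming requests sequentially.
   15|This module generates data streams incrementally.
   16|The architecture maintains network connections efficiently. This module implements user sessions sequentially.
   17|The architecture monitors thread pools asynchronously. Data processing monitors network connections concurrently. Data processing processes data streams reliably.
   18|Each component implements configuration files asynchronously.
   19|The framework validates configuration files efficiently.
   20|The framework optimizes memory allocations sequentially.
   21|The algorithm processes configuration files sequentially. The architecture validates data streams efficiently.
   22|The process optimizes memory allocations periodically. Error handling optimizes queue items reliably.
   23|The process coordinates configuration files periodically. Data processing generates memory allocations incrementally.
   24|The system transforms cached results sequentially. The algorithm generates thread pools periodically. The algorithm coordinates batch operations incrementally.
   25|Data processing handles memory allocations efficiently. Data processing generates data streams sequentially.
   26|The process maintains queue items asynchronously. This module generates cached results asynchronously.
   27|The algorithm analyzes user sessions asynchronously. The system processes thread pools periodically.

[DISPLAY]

█                                                                          ▲
                                                                           █
                                                                           ░
The pipeline analyzes queue items efficiently. The framework manages batch ░
The process generates queue items sequentially.                            ░
Error handling handles data streams incrementally. The process validates ne░
The architecture coordinates user sessions incrementally. This module handl░
                                                                           ░
The system manages network connections reliably.                           ░
This module optimizes thread pools asynchronously. Error handling coordinat░
The architecture transforms data streams incrementally. The process transfo░
Each component processes user sessions incrementally.                      ░
The architecture implements memory allocations concurrently. The algorithm ░
The system implements incoming requests sequentially.                      ░
This module generates data streams incrementally.                          ░
The architecture maintains network connections efficiently. This module imp░
The architecture monitors thread pools asynchronously. Data processing moni░
Each component implements configuration files asynchronously.              ░
The framework validates configuration files efficiently.                   ░
The framework optimizes memory allocations sequentially.                   ░
The algorithm processes configuration files sequentially. The architecture ░
The process optimizes memory allocations periodically. Error handling optim░
The process coordinates configuration files periodically. Data processing g░
The system transforms cached results sequentially. The algorithm generates ░
Data processing handles memory allocations efficiently. Data processing gen░
The process maintains queue items asynchronously. This module generates cac░
The algorithm analyzes user sessions asynchronously. The system processes t░
                                                                           ░
                                                                           ░
                                                                           ░
                                                                           ░
                                                                           ░
                                                                           ░
                                                                           ▼


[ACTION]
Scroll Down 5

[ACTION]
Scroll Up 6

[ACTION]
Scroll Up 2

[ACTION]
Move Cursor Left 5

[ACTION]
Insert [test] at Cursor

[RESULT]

test█                                                                      ▲
                                                                           █
                                                                           ░
The pipeline analyzes queue items efficiently. The framework manages batch ░
The process generates queue items sequentially.                            ░
Error handling handles data streams incrementally. The process validates ne░
The architecture coordinates user sessions incrementally. This module handl░
                                                                           ░
The system manages network connections reliably.                           ░
This module optimizes thread pools asynchronously. Error handling coordinat░
The architecture transforms data streams incrementally. The process transfo░
Each component processes user sessions incrementally.                      ░
The architecture implements memory allocations concurrently. The algorithm ░
The system implements incoming requests sequentially.                      ░
This module generates data streams incrementally.                          ░
The architecture maintains network connections efficiently. This module imp░
The architecture monitors thread pools asynchronously. Data processing moni░
Each component implements configuration files asynchronously.              ░
The framework validates configuration files efficiently.                   ░
The framework optimizes memory allocations sequentially.                   ░
The algorithm processes configuration files sequentially. The architecture ░
The process optimizes memory allocations periodically. Error handling optim░
The process coordinates configuration files periodically. Data processing g░
The system transforms cached results sequentially. The algorithm generates ░
Data processing handles memory allocations efficiently. Data processing gen░
The process maintains queue items asynchronously. This module generates cac░
The algorithm analyzes user sessions asynchronously. The system processes t░
                                                                           ░
                                                                           ░
                                                                           ░
                                                                           ░
                                                                           ░
                                                                           ░
                                                                           ▼


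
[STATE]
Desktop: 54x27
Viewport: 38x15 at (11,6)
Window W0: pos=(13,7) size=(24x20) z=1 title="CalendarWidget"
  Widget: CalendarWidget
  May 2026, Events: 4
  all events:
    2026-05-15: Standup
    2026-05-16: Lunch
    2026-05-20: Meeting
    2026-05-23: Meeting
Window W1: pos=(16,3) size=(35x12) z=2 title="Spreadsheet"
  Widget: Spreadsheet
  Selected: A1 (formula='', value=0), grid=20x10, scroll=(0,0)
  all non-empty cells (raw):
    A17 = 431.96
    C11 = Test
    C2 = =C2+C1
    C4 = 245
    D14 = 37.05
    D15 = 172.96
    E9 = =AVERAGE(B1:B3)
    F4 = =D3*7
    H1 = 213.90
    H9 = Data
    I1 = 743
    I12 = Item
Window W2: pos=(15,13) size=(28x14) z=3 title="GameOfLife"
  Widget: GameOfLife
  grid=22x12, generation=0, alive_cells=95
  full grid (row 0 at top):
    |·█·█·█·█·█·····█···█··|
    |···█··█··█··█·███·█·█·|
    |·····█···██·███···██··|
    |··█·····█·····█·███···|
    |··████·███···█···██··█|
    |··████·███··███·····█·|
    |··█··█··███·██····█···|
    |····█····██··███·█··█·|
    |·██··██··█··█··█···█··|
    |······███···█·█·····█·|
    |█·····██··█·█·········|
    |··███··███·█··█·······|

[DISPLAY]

     ┃A1:                             
  ┏━━┃       A       B       C       D
  ┃ C┃--------------------------------
  ┠──┃  1      [0]       0       0    
  ┃  ┃  2        0       0#CIRC!      
  ┃Mo┃  3        0       0       0    
  ┃  ┃  4        0       0     245    
  ┃ ┏━━━━━━━━━━━━━━━━━━━━━━━━━━┓ 0    
  ┃1┃ GameOfLife               ┃━━━━━━
  ┃1┠──────────────────────────┨      
  ┃2┃Gen: 0                    ┃      
  ┃ ┃···█··█··█··█·███·█·█·    ┃      
  ┃ ┃·····█···██·███···██··    ┃      
  ┃ ┃··█·····█·····█·███···    ┃      
  ┃ ┃··████·███···█···██··█    ┃      


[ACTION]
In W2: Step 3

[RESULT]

     ┃A1:                             
  ┏━━┃       A       B       C       D
  ┃ C┃--------------------------------
  ┠──┃  1      [0]       0       0    
  ┃  ┃  2        0       0#CIRC!      
  ┃Mo┃  3        0       0       0    
  ┃  ┃  4        0       0     245    
  ┃ ┏━━━━━━━━━━━━━━━━━━━━━━━━━━┓ 0    
  ┃1┃ GameOfLife               ┃━━━━━━
  ┃1┠──────────────────────────┨      
  ┃2┃Gen: 3                    ┃      
  ┃ ┃····███········██··█··    ┃      
  ┃ ┃····█···██·██··█······    ┃      
  ┃ ┃·····█████·█·█········    ┃      
  ┃ ┃·██·██·█···█···████···    ┃      


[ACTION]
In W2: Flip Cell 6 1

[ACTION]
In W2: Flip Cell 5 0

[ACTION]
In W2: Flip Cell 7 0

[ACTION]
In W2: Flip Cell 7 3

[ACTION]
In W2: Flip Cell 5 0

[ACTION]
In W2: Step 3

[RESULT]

     ┃A1:                             
  ┏━━┃       A       B       C       D
  ┃ C┃--------------------------------
  ┠──┃  1      [0]       0       0    
  ┃  ┃  2        0       0#CIRC!      
  ┃Mo┃  3        0       0       0    
  ┃  ┃  4        0       0     245    
  ┃ ┏━━━━━━━━━━━━━━━━━━━━━━━━━━┓ 0    
  ┃1┃ GameOfLife               ┃━━━━━━
  ┃1┠──────────────────────────┨      
  ┃2┃Gen: 6                    ┃      
  ┃ ┃···██···██··████······    ┃      
  ┃ ┃··█··█·█···███········    ┃      
  ┃ ┃··██····█·······███···    ┃      
  ┃ ┃··█·█····███·█·██·█···    ┃      


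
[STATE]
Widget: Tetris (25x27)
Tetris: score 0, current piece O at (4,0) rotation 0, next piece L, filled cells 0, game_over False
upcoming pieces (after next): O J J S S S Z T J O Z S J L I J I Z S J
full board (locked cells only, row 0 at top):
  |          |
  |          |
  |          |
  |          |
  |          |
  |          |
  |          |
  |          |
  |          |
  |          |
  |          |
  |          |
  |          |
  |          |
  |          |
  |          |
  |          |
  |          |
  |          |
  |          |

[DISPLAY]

    ▓▓    │Next:         
    ▓▓    │  ▒           
          │▒▒▒           
          │              
          │              
          │              
          │Score:        
          │0             
          │              
          │              
          │              
          │              
          │              
          │              
          │              
          │              
          │              
          │              
          │              
          │              
          │              
          │              
          │              
          │              
          │              
          │              
          │              


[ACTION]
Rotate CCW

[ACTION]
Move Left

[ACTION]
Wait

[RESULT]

          │Next:         
   ▓▓     │  ▒           
   ▓▓     │▒▒▒           
          │              
          │              
          │              
          │Score:        
          │0             
          │              
          │              
          │              
          │              
          │              
          │              
          │              
          │              
          │              
          │              
          │              
          │              
          │              
          │              
          │              
          │              
          │              
          │              
          │              


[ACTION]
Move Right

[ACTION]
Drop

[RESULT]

          │Next:         
          │  ▒           
    ▓▓    │▒▒▒           
    ▓▓    │              
          │              
          │              
          │Score:        
          │0             
          │              
          │              
          │              
          │              
          │              
          │              
          │              
          │              
          │              
          │              
          │              
          │              
          │              
          │              
          │              
          │              
          │              
          │              
          │              


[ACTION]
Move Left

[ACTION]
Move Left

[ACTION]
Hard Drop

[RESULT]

     ▒    │Next:         
   ▒▒▒    │▓▓            
          │▓▓            
          │              
          │              
          │              
          │Score:        
          │0             
          │              
          │              
          │              
          │              
          │              
          │              
          │              
          │              
          │              
          │              
  ▓▓      │              
  ▓▓      │              
          │              
          │              
          │              
          │              
          │              
          │              
          │              


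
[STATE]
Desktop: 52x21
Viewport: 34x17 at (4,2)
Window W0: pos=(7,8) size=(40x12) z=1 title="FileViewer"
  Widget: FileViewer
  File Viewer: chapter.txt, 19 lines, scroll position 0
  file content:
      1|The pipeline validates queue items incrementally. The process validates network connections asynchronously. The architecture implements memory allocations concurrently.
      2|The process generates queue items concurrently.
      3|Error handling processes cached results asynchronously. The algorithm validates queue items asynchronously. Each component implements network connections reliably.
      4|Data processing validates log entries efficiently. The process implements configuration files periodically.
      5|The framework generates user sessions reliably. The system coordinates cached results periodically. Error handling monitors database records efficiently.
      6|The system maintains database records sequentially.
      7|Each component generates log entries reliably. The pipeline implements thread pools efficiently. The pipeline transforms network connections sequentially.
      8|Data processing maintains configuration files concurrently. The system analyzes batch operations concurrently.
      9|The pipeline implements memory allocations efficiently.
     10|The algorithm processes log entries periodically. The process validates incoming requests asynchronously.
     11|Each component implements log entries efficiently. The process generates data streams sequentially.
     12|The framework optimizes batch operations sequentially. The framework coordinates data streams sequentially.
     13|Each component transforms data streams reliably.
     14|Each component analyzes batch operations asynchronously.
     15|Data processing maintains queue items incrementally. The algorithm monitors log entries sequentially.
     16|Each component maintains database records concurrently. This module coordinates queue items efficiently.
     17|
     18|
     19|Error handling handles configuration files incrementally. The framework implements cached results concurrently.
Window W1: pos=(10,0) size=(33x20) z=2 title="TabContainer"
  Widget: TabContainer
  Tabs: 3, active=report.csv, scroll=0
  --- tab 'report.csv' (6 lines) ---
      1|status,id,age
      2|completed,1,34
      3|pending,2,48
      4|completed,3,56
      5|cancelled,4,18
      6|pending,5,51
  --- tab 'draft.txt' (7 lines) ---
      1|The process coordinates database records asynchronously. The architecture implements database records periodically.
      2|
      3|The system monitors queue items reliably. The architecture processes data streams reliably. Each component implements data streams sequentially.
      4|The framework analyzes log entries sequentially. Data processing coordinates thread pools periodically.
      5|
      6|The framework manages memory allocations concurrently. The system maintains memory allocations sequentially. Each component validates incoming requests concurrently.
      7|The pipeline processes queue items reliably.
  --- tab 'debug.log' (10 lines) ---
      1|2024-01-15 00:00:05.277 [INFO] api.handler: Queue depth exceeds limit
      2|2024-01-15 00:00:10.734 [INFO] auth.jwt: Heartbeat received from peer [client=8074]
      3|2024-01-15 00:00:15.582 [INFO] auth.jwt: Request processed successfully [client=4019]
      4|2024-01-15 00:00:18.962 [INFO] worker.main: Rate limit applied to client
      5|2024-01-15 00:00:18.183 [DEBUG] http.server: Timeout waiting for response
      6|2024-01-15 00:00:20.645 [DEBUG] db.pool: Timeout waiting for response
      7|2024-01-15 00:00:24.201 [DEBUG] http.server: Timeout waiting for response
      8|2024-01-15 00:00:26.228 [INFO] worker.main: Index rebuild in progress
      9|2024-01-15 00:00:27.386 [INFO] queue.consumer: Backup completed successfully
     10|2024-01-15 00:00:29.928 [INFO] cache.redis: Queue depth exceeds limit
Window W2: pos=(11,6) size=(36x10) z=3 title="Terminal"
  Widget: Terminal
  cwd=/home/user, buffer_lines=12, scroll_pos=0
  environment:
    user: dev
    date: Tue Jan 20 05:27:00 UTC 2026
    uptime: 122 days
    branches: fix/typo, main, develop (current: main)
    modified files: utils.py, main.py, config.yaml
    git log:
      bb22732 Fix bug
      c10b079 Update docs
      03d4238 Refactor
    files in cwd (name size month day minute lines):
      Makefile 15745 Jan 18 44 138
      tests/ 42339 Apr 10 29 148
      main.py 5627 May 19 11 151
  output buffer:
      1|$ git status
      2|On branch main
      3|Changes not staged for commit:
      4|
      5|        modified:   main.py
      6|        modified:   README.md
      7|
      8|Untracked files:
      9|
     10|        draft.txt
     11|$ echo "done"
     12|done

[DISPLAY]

      ┠───────────────────────────
      ┃[report.csv]│ draft.txt │ d
      ┃───────────────────────────
      ┃status,id,age              
      ┃┏━━━━━━━━━━━━━━━━━━━━━━━━━━
      ┃┃ Terminal                 
   ┏━━┃┠──────────────────────────
   ┃ F┃┃$ git status              
   ┠──┃┃On branch main            
   ┃Th┃┃Changes not staged for com
   ┃Th┃┃                          
   ┃Er┃┃        modified:   main.p
   ┃Da┃┃        modified:   README
   ┃Th┃┗━━━━━━━━━━━━━━━━━━━━━━━━━━
   ┃Th┃                           
   ┃Ea┃                           
   ┃Da┃                           


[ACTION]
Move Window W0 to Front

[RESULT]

      ┠───────────────────────────
      ┃[report.csv]│ draft.txt │ d
      ┃───────────────────────────
      ┃status,id,age              
      ┃┏━━━━━━━━━━━━━━━━━━━━━━━━━━
      ┃┃ Terminal                 
   ┏━━━━━━━━━━━━━━━━━━━━━━━━━━━━━━
   ┃ FileViewer                   
   ┠──────────────────────────────
   ┃The pipeline validates queue i
   ┃The process generates queue it
   ┃Error handling processes cache
   ┃Data processing validates log 
   ┃The framework generates user s
   ┃The system maintains database 
   ┃Each component generates log e
   ┃Data processing maintains conf


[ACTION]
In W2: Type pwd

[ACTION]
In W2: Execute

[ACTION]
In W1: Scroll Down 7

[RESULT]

      ┠───────────────────────────
      ┃[report.csv]│ draft.txt │ d
      ┃───────────────────────────
      ┃pending,5,51               
      ┃┏━━━━━━━━━━━━━━━━━━━━━━━━━━
      ┃┃ Terminal                 
   ┏━━━━━━━━━━━━━━━━━━━━━━━━━━━━━━
   ┃ FileViewer                   
   ┠──────────────────────────────
   ┃The pipeline validates queue i
   ┃The process generates queue it
   ┃Error handling processes cache
   ┃Data processing validates log 
   ┃The framework generates user s
   ┃The system maintains database 
   ┃Each component generates log e
   ┃Data processing maintains conf


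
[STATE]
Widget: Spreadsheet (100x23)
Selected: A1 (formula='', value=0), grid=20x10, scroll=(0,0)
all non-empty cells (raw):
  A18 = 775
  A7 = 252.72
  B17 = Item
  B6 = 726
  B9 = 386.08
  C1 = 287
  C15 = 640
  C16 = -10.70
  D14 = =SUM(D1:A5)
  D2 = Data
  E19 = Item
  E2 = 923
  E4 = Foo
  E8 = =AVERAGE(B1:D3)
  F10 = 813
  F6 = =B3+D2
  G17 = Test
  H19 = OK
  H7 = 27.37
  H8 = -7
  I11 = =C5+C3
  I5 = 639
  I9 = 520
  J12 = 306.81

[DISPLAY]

A1:                                                                                                 
       A       B       C       D       E       F       G       H       I       J                    
----------------------------------------------------------------------------------------------------
  1      [0]       0     287       0       0       0       0       0       0       0                
  2        0       0       0Data         923       0       0       0       0       0                
  3        0       0       0       0       0       0       0       0       0       0                
  4        0       0       0       0Foo            0       0       0       0       0                
  5        0       0       0       0       0       0       0       0     639       0                
  6        0     726       0       0       0#ERR!          0       0       0       0                
  7   252.72       0       0       0       0       0       0   27.37       0       0                
  8        0       0       0       0   35.88       0       0      -7       0       0                
  9        0  386.08       0       0       0       0       0       0     520       0                
 10        0       0       0       0       0     813       0       0       0       0                
 11        0       0       0       0       0       0       0       0       0       0                
 12        0       0       0       0       0       0       0       0       0  306.81                
 13        0       0       0       0       0       0       0       0       0       0                
 14        0       0       0     287       0       0       0       0       0       0                
 15        0       0     640       0       0       0       0       0       0       0                
 16        0       0  -10.70       0       0       0       0       0       0       0                
 17        0Item           0       0       0       0Test           0       0       0                
 18      775       0       0       0       0       0       0       0       0       0                
 19        0       0       0       0Item           0       0OK             0       0                
 20        0       0       0       0       0       0       0       0       0       0                


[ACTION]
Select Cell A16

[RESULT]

A16:                                                                                                
       A       B       C       D       E       F       G       H       I       J                    
----------------------------------------------------------------------------------------------------
  1        0       0     287       0       0       0       0       0       0       0                
  2        0       0       0Data         923       0       0       0       0       0                
  3        0       0       0       0       0       0       0       0       0       0                
  4        0       0       0       0Foo            0       0       0       0       0                
  5        0       0       0       0       0       0       0       0     639       0                
  6        0     726       0       0       0#ERR!          0       0       0       0                
  7   252.72       0       0       0       0       0       0   27.37       0       0                
  8        0       0       0       0   35.88       0       0      -7       0       0                
  9        0  386.08       0       0       0       0       0       0     520       0                
 10        0       0       0       0       0     813       0       0       0       0                
 11        0       0       0       0       0       0       0       0       0       0                
 12        0       0       0       0       0       0       0       0       0  306.81                
 13        0       0       0       0       0       0       0       0       0       0                
 14        0       0       0     287       0       0       0       0       0       0                
 15        0       0     640       0       0       0       0       0       0       0                
 16      [0]       0  -10.70       0       0       0       0       0       0       0                
 17        0Item           0       0       0       0Test           0       0       0                
 18      775       0       0       0       0       0       0       0       0       0                
 19        0       0       0       0Item           0       0OK             0       0                
 20        0       0       0       0       0       0       0       0       0       0                


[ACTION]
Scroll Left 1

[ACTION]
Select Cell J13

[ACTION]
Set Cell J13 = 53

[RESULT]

J13: 53                                                                                             
       A       B       C       D       E       F       G       H       I       J                    
----------------------------------------------------------------------------------------------------
  1        0       0     287       0       0       0       0       0       0       0                
  2        0       0       0Data         923       0       0       0       0       0                
  3        0       0       0       0       0       0       0       0       0       0                
  4        0       0       0       0Foo            0       0       0       0       0                
  5        0       0       0       0       0       0       0       0     639       0                
  6        0     726       0       0       0#ERR!          0       0       0       0                
  7   252.72       0       0       0       0       0       0   27.37       0       0                
  8        0       0       0       0   35.88       0       0      -7       0       0                
  9        0  386.08       0       0       0       0       0       0     520       0                
 10        0       0       0       0       0     813       0       0       0       0                
 11        0       0       0       0       0       0       0       0       0       0                
 12        0       0       0       0       0       0       0       0       0  306.81                
 13        0       0       0       0       0       0       0       0       0    [53]                
 14        0       0       0     287       0       0       0       0       0       0                
 15        0       0     640       0       0       0       0       0       0       0                
 16        0       0  -10.70       0       0       0       0       0       0       0                
 17        0Item           0       0       0       0Test           0       0       0                
 18      775       0       0       0       0       0       0       0       0       0                
 19        0       0       0       0Item           0       0OK             0       0                
 20        0       0       0       0       0       0       0       0       0       0                
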